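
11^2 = 121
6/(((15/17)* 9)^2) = 578/6075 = 0.10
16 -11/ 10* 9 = 61/ 10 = 6.10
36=36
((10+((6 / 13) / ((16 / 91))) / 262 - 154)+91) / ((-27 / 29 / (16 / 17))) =53.57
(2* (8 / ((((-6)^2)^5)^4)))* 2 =1 / 417734204338866689619963936768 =0.00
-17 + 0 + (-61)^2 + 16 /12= 11116 /3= 3705.33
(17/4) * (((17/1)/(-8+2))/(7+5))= -289/288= -1.00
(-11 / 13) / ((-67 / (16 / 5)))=176 / 4355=0.04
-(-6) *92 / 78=92 / 13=7.08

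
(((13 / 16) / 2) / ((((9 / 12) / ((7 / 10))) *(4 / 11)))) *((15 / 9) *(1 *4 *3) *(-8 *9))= -3003 / 2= -1501.50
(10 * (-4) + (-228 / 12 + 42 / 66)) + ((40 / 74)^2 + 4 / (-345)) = -301762046 / 5195355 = -58.08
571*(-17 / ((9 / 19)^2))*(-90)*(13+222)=8234933450 / 9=914992605.56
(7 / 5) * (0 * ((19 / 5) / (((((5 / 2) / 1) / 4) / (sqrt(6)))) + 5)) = 0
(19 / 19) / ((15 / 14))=14 / 15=0.93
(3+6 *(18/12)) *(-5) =-60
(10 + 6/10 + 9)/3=98/15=6.53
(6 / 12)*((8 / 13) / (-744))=-1 / 2418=-0.00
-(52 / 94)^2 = -676 / 2209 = -0.31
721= 721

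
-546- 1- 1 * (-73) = -474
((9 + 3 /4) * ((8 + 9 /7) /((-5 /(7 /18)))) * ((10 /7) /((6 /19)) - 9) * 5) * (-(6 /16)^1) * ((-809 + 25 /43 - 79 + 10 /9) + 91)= 1527955195 /32508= 47002.44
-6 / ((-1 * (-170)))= -3 / 85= -0.04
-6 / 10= -3 / 5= -0.60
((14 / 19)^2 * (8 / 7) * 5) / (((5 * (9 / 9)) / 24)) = 14.89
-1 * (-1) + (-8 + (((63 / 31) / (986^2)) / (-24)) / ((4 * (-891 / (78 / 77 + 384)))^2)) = -691882462983155 / 98840351840384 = -7.00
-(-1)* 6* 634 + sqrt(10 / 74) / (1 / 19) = 19* sqrt(185) / 37 + 3804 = 3810.98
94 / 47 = 2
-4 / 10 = -2 / 5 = -0.40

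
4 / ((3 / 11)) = 14.67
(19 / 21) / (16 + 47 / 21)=0.05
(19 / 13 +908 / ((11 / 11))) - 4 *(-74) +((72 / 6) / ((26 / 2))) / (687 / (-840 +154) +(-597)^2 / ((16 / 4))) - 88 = 591960307205 / 529736623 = 1117.46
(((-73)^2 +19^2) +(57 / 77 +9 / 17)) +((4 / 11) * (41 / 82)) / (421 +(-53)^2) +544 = 775386967 / 124355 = 6235.27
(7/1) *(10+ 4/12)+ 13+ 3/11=2825/33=85.61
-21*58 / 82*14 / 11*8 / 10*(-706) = 24077424 / 2255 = 10677.35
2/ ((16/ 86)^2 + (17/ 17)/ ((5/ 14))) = 9245/ 13103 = 0.71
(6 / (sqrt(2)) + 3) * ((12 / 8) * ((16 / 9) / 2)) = 4 + 4 * sqrt(2) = 9.66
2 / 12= 1 / 6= 0.17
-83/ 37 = -2.24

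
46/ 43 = 1.07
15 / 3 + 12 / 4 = 8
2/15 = 0.13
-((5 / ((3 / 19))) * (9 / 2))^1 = -142.50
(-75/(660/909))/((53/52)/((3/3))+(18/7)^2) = -579033/42779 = -13.54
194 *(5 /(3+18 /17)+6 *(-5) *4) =-1589830 /69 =-23041.01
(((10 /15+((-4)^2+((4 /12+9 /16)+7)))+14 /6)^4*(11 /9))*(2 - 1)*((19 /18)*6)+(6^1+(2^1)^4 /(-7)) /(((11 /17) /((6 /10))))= 223517923396218497 /55180984320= 4050633.13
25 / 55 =5 / 11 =0.45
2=2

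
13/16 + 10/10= 29/16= 1.81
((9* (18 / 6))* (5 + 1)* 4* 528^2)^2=32635156665729024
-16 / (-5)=16 / 5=3.20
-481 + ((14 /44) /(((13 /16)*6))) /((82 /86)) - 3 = -8511872 /17589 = -483.93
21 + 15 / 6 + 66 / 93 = 1501 / 62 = 24.21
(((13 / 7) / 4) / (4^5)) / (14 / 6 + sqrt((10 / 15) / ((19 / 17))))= 741 / 3395584 - 39*sqrt(1938) / 23769088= 0.00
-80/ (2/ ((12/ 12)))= -40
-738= -738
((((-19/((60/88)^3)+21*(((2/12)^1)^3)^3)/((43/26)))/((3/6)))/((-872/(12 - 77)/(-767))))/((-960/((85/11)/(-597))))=55466256135860947/992597556112588800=0.06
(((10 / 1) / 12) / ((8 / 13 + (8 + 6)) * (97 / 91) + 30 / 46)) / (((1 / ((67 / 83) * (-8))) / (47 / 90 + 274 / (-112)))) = 1262820221 / 1979408070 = 0.64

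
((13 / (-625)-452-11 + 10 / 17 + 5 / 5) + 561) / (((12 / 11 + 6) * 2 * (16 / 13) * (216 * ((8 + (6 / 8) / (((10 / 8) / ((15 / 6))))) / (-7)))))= -5091163 / 261630000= -0.02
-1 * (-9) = 9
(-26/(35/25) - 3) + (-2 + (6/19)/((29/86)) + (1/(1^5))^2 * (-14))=-141301/3857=-36.63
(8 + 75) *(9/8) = 747/8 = 93.38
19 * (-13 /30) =-247 /30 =-8.23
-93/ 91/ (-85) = 93/ 7735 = 0.01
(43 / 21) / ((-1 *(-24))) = 43 / 504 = 0.09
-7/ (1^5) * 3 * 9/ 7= -27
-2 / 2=-1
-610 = -610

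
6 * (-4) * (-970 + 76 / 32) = 23223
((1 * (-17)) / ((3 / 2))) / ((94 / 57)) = -6.87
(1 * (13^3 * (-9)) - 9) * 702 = -13886964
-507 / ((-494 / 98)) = 1911 / 19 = 100.58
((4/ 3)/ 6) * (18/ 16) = 1/ 4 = 0.25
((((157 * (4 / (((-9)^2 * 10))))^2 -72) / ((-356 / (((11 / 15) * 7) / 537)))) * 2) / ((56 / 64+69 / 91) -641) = -0.00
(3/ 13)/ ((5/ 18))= 54/ 65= 0.83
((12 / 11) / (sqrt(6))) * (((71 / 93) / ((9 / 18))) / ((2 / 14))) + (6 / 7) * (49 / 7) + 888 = 1988 * sqrt(6) / 1023 + 894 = 898.76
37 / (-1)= -37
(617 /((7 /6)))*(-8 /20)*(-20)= 29616 /7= 4230.86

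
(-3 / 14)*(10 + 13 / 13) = -33 / 14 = -2.36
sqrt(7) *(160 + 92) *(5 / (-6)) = -210 *sqrt(7) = -555.61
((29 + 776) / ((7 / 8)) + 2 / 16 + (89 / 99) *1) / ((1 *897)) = 729451 / 710424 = 1.03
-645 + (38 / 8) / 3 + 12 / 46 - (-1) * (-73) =-197659 / 276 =-716.16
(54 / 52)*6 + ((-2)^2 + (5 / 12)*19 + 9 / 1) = 4235 / 156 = 27.15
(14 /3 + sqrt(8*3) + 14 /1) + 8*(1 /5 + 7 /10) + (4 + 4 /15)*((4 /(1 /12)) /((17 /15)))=2*sqrt(6) + 52676 /255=211.47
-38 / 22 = -19 / 11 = -1.73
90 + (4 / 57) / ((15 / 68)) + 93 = 156737 / 855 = 183.32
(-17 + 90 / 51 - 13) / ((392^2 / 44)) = -330 / 40817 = -0.01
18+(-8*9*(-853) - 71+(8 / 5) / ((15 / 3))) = 1534083 / 25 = 61363.32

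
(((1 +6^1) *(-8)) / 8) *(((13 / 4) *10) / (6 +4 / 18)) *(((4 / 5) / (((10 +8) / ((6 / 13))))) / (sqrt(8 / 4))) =-3 *sqrt(2) / 8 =-0.53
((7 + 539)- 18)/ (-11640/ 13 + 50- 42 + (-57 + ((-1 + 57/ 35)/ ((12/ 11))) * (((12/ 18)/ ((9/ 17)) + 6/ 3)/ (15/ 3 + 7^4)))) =-23409706320/ 41870735279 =-0.56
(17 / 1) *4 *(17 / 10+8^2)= 22338 / 5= 4467.60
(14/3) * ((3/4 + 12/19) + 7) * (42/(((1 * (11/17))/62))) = 32898502/209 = 157409.10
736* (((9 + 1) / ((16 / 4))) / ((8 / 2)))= 460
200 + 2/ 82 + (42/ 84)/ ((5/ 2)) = 41046/ 205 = 200.22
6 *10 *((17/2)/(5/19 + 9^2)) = 4845/772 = 6.28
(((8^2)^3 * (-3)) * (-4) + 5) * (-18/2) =-28311597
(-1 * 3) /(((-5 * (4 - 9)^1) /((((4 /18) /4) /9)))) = -1 /1350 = -0.00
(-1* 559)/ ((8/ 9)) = -628.88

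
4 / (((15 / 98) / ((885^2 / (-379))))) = -20468280 / 379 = -54006.02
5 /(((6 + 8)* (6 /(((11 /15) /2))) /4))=11 /126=0.09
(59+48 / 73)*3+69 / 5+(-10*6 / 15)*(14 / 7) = 67442 / 365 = 184.77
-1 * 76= -76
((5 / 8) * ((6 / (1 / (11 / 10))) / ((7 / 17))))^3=176558481 / 175616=1005.37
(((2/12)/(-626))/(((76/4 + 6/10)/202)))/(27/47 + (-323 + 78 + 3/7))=4747/422118060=0.00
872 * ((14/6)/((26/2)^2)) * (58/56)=6322/507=12.47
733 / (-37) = -733 / 37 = -19.81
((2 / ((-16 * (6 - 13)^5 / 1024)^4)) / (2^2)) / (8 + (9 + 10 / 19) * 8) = 2490368 / 1994806657440300025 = 0.00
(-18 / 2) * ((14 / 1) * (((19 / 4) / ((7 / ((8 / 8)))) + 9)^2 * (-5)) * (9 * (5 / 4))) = 148718025 / 224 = 663919.75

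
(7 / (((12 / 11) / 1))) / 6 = 1.07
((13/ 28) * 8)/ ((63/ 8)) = 208/ 441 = 0.47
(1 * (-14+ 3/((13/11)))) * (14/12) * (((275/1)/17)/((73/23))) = -6596975/96798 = -68.15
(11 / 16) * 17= 11.69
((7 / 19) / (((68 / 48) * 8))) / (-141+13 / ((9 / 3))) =-63 / 264860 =-0.00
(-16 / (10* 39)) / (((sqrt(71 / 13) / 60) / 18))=-576* sqrt(923) / 923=-18.96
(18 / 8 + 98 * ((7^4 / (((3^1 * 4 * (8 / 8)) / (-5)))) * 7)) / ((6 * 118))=-8235403 / 8496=-969.33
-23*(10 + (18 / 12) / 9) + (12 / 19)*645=19783 / 114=173.54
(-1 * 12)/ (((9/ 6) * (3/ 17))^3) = -157216/ 243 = -646.98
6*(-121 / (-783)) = 242 / 261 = 0.93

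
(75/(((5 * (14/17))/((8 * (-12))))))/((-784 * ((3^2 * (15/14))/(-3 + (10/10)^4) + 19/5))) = -15300/7007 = -2.18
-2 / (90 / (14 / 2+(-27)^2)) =-16.36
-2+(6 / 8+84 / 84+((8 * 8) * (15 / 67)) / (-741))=-17829 / 66196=-0.27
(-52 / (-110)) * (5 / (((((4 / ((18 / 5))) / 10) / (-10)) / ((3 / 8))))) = -1755 / 22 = -79.77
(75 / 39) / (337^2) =25 / 1476397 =0.00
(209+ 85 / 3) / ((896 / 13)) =1157 / 336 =3.44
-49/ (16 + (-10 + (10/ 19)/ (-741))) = -689871/ 84464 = -8.17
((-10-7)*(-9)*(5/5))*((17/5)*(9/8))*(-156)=-912951/10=-91295.10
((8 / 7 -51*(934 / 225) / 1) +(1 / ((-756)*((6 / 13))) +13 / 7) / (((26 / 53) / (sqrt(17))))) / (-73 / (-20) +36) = -442184 / 83265 +171455*sqrt(17) / 1798524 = -4.92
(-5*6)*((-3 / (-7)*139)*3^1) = -37530 / 7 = -5361.43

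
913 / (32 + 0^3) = 913 / 32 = 28.53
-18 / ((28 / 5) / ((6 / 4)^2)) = -405 / 56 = -7.23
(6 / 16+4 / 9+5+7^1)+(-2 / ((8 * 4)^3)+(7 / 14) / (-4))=1871863 / 147456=12.69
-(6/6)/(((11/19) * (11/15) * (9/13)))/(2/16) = -9880/363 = -27.22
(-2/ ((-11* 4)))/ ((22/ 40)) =10/ 121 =0.08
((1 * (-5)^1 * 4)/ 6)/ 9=-10/ 27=-0.37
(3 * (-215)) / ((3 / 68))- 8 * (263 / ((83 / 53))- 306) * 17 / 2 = -434248 / 83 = -5231.90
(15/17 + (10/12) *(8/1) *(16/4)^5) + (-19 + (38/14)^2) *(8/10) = 17038789/2499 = 6818.24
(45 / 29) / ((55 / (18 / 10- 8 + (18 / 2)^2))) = 306 / 145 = 2.11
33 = 33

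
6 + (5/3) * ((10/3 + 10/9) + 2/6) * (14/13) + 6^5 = 2734492/351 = 7790.58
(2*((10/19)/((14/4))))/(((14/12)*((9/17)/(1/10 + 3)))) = 4216/2793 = 1.51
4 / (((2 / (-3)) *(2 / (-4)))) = 12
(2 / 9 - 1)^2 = 49 / 81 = 0.60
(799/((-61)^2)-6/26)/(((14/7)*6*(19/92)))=-17848/2757261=-0.01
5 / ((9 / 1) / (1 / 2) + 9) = 0.19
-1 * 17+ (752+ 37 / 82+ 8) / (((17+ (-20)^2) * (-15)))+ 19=963463 / 512910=1.88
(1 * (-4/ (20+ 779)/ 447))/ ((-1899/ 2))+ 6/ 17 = 239376554/ 678233547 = 0.35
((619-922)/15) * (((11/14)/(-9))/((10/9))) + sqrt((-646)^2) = 453311/700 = 647.59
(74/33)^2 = 5476/1089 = 5.03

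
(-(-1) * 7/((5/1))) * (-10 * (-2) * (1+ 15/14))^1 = 58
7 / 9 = 0.78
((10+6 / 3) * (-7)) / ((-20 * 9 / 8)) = 56 / 15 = 3.73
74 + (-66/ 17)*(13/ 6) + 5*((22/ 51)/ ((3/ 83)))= 125.26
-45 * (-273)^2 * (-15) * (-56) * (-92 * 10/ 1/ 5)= 518364100800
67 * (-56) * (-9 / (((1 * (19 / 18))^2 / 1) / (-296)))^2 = -21448992003.35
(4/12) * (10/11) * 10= 100/33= 3.03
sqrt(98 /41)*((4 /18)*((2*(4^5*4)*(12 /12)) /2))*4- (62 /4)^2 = -961 /4 +229376*sqrt(82) /369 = 5388.71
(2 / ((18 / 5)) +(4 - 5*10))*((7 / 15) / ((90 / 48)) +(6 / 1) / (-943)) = -21046322 / 1909575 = -11.02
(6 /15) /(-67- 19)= -1 /215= -0.00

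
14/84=1/6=0.17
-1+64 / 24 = 5 / 3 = 1.67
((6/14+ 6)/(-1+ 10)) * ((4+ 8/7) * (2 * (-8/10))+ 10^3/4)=8462/49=172.69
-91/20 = -4.55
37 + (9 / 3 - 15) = 25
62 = 62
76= 76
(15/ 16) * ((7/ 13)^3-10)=-324405/ 35152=-9.23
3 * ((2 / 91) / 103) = 6 / 9373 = 0.00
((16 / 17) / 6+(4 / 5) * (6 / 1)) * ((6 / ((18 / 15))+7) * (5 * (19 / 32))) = 3002 / 17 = 176.59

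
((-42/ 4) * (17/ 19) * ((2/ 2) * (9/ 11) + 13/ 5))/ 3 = -11186/ 1045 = -10.70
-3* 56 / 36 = -14 / 3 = -4.67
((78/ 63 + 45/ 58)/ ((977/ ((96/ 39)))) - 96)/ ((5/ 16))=-11880192256/ 38674545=-307.18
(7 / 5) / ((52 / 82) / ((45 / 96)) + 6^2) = 861 / 22972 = 0.04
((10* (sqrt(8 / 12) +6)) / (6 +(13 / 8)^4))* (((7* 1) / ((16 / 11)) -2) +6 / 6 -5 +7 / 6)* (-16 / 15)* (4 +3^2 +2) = 40960* sqrt(6) / 478233 +81920 / 53137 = 1.75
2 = 2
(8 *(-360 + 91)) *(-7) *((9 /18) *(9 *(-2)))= -135576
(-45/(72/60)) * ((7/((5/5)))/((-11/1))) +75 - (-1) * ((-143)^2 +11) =452295/22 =20558.86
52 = 52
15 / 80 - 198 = -3165 / 16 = -197.81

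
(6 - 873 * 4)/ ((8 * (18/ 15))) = -2905/ 8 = -363.12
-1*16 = -16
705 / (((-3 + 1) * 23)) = -705 / 46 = -15.33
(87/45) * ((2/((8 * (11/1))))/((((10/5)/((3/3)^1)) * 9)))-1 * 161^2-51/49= -15089736979/582120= -25922.04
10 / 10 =1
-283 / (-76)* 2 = 283 / 38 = 7.45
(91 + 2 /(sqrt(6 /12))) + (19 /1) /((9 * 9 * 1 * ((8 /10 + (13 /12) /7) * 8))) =2 * sqrt(2) + 1971179 /21654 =93.86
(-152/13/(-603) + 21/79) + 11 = 6988718/619281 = 11.29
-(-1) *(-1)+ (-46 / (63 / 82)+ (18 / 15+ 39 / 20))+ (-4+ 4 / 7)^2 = -405437 / 8820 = -45.97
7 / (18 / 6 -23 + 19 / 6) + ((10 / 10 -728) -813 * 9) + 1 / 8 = -8044.29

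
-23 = -23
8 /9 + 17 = 161 /9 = 17.89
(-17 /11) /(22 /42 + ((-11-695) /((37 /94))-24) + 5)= 13209 /15488000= 0.00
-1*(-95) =95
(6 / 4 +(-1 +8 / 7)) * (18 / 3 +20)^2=7774 / 7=1110.57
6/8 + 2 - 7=-17/4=-4.25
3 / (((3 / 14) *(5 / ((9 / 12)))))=21 / 10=2.10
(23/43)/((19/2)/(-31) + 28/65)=4.30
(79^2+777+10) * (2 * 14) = 196784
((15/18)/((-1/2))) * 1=-5/3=-1.67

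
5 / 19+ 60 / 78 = 255 / 247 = 1.03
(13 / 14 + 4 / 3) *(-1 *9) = -285 / 14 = -20.36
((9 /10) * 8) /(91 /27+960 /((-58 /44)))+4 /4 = 2809817 /2838005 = 0.99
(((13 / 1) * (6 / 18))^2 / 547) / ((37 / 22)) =3718 / 182151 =0.02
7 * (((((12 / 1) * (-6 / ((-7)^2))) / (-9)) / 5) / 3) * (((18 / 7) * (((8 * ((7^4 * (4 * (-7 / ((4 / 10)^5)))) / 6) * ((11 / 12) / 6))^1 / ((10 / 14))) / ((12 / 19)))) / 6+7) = -313628897 / 3240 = -96799.04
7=7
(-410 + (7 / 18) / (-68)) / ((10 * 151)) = -501847 / 1848240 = -0.27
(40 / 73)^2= 1600 / 5329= 0.30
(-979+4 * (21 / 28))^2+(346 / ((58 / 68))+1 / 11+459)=304147598 / 319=953440.75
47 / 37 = 1.27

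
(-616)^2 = 379456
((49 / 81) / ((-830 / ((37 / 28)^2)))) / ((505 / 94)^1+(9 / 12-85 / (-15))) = -64343 / 596016360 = -0.00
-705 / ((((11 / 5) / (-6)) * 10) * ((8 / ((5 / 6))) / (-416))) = -91650 / 11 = -8331.82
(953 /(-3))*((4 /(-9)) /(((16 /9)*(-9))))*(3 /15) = -953 /540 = -1.76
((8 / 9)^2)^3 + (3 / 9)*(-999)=-332.51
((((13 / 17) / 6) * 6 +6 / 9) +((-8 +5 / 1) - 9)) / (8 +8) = -0.66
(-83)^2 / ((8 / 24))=20667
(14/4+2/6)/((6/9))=23/4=5.75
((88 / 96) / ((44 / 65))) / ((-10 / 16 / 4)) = -26 / 3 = -8.67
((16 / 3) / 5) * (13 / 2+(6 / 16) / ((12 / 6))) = 107 / 15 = 7.13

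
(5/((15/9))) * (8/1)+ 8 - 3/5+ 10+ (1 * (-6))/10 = 40.80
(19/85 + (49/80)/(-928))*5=281279/252416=1.11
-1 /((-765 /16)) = 16 /765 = 0.02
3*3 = 9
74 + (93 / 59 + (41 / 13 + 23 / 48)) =2916169 / 36816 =79.21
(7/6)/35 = 1/30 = 0.03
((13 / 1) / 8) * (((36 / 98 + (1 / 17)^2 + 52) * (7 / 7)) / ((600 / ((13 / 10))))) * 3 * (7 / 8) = 125334287 / 258944000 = 0.48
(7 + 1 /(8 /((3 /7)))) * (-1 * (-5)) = 1975 /56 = 35.27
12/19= 0.63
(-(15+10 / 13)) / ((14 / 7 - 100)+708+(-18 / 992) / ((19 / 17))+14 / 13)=-1931920 / 74862267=-0.03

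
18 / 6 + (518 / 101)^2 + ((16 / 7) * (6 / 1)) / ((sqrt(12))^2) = 2174097 / 71407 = 30.45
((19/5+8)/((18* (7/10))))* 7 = 59/9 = 6.56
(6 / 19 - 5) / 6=-89 / 114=-0.78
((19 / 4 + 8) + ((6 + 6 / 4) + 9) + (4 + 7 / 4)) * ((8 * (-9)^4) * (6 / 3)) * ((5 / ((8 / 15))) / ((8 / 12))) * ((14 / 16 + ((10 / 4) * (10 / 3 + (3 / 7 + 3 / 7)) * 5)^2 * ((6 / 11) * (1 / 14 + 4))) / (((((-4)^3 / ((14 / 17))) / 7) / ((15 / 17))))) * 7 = -12960163868518125 / 73984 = -175175225298.96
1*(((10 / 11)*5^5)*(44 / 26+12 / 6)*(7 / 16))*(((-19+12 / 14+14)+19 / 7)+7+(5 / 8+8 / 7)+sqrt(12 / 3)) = 24515625 / 572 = 42859.48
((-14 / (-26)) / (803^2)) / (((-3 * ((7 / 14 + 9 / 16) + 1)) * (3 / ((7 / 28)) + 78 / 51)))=-0.00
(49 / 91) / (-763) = -0.00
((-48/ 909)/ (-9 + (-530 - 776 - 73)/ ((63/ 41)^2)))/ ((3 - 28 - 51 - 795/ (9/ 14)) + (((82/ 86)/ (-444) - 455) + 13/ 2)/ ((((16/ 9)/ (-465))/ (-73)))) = -5370624/ 516617335296728285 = -0.00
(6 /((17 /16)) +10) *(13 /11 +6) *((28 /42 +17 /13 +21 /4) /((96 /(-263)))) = -3114285307 /1400256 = -2224.08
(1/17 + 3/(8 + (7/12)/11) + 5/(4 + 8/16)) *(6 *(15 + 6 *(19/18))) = 32110720/162639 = 197.44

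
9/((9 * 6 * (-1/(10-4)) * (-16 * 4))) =1/64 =0.02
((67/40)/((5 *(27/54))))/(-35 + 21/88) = -1474/76475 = -0.02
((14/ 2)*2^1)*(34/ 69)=476/ 69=6.90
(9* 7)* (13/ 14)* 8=468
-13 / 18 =-0.72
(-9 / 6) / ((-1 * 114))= 1 / 76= 0.01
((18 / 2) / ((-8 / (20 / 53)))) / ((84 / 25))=-375 / 2968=-0.13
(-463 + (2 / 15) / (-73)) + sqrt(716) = -506987 / 1095 + 2*sqrt(179) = -436.24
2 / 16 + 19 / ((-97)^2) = 9561 / 75272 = 0.13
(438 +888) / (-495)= -442 / 165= -2.68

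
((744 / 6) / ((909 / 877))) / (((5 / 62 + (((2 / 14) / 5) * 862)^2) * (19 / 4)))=33037642400 / 795758786163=0.04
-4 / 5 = -0.80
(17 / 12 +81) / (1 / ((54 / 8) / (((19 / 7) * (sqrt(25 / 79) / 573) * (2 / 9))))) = 321317199 * sqrt(79) / 3040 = 939450.57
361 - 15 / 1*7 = 256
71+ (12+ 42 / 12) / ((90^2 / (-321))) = 380083 / 5400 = 70.39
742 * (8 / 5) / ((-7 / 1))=-848 / 5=-169.60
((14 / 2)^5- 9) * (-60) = -1007880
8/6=4/3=1.33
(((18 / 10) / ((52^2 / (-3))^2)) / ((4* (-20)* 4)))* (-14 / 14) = 81 / 11698585600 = 0.00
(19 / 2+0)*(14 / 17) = 133 / 17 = 7.82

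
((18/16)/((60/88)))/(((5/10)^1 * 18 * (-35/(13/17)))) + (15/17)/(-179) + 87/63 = 8767603/6390300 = 1.37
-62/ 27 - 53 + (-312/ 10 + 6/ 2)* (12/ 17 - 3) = 21568/ 2295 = 9.40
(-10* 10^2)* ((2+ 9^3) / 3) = -731000 / 3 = -243666.67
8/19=0.42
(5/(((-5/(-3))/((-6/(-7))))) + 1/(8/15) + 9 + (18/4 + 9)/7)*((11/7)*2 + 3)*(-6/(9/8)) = -3526/7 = -503.71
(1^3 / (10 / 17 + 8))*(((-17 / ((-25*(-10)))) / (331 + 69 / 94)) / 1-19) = -629513604 / 284544875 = -2.21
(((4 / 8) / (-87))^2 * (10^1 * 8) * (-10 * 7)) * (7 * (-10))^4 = -4441009.38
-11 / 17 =-0.65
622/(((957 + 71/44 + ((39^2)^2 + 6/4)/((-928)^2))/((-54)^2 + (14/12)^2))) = 309415251481600/163915521327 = 1887.65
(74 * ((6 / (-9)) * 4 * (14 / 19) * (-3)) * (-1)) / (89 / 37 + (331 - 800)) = 19166 / 20501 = 0.93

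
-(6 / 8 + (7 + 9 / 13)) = -439 / 52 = -8.44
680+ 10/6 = 2045/3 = 681.67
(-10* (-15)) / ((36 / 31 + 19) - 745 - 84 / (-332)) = -128650 / 621453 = -0.21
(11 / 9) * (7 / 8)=77 / 72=1.07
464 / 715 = 0.65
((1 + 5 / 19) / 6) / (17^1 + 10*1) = 4 / 513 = 0.01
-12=-12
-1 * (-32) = 32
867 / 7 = 123.86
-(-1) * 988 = 988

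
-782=-782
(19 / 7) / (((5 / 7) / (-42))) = -798 / 5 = -159.60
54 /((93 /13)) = 234 /31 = 7.55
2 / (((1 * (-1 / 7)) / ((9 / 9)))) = -14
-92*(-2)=184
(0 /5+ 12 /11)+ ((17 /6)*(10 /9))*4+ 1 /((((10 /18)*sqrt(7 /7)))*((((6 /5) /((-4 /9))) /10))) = 2084 /297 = 7.02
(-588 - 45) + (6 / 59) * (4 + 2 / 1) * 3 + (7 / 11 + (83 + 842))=191109 / 649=294.47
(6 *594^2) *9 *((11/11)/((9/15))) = 31755240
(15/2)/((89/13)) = 195/178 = 1.10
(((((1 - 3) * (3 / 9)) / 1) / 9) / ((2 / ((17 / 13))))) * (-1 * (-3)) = -17 / 117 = -0.15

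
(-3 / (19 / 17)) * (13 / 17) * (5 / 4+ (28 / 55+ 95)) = -830193 / 4180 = -198.61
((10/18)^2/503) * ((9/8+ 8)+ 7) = 1075/108648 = 0.01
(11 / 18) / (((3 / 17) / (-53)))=-9911 / 54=-183.54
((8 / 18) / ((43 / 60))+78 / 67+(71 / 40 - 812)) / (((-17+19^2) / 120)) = -279494107 / 991064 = -282.01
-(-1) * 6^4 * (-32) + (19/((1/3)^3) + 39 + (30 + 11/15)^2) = -8994479/225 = -39975.46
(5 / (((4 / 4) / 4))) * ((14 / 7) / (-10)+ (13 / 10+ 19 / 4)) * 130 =15210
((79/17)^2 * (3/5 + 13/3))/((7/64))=29557376/30345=974.04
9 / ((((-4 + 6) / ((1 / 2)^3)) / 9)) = 81 / 16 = 5.06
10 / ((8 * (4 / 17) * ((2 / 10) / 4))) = 106.25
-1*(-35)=35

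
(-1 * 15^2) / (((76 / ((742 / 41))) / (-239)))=19950525 / 1558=12805.22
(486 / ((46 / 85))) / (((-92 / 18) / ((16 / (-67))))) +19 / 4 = 6622057 / 141772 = 46.71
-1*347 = -347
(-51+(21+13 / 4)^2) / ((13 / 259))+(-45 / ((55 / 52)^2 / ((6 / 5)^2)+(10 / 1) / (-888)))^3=-192345.39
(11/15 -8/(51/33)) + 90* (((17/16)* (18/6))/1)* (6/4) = 1737547/4080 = 425.87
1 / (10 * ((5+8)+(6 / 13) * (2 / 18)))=39 / 5090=0.01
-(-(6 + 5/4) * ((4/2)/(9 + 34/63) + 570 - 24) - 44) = 2406416/601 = 4004.02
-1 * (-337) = 337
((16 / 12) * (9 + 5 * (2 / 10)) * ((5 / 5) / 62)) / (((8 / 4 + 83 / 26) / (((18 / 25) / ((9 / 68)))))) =14144 / 62775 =0.23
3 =3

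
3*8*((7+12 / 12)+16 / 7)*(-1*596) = -1029888 / 7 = -147126.86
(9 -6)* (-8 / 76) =-6 / 19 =-0.32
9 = 9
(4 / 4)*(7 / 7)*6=6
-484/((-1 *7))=484/7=69.14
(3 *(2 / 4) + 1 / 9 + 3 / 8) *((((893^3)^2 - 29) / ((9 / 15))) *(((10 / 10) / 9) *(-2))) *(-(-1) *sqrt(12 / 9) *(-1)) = 181294571186839760650 *sqrt(3) / 729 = 430742672746253937.18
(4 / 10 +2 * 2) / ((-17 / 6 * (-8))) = 0.19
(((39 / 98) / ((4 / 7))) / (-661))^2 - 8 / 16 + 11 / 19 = 2055305283 / 26033500864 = 0.08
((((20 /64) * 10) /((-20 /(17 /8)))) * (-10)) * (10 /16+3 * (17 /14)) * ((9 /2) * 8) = 914175 /1792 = 510.14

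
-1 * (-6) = 6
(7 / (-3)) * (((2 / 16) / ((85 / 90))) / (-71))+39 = 188313 / 4828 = 39.00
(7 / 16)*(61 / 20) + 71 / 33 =36811 / 10560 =3.49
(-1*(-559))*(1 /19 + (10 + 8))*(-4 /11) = -766948 /209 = -3669.61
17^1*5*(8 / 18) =340 / 9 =37.78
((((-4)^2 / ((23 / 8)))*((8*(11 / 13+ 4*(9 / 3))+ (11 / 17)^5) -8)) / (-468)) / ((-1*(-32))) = -583785829 / 16556952477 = -0.04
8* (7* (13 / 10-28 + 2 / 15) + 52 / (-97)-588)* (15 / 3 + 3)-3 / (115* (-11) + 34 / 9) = -818653332011 / 16515705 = -49568.17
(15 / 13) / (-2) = -15 / 26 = -0.58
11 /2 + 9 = 29 /2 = 14.50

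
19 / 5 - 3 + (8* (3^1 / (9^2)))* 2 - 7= -757 / 135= -5.61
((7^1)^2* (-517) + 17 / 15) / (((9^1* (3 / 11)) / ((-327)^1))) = 455593622 / 135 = 3374767.57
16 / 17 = 0.94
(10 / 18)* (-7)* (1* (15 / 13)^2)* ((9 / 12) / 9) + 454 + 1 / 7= 6440887 / 14196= 453.71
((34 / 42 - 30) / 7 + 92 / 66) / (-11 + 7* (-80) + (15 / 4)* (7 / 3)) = 17956 / 3636633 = 0.00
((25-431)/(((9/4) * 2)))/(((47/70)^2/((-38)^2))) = -288988.84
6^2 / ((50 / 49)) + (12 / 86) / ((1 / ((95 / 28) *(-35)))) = 18.71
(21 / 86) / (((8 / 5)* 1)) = 105 / 688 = 0.15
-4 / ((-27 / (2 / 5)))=8 / 135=0.06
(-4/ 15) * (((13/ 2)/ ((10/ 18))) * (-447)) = 1394.64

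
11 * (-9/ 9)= -11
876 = 876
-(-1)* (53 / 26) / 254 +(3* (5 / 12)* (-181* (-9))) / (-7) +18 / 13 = -289.50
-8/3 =-2.67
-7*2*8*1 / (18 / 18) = -112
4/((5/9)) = 7.20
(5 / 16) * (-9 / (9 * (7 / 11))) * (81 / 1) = -4455 / 112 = -39.78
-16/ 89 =-0.18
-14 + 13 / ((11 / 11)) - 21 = -22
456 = 456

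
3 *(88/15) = 17.60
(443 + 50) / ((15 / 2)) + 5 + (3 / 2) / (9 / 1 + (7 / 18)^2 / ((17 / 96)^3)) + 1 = 1149958223 / 16021770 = 71.77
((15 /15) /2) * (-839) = -839 /2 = -419.50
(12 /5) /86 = 0.03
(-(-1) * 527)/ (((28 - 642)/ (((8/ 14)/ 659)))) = -1054/ 1416191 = -0.00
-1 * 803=-803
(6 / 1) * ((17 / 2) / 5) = 51 / 5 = 10.20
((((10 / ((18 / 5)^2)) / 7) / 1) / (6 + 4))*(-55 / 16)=-1375 / 36288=-0.04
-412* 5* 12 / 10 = -2472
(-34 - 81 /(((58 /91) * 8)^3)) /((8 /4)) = -3457548947 /199794688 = -17.31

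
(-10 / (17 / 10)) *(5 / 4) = -125 / 17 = -7.35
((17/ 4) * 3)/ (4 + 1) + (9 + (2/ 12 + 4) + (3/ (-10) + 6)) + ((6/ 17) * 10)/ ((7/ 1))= 31303/ 1428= 21.92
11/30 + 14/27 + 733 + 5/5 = 198419/270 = 734.89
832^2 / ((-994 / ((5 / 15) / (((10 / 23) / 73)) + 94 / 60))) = -298694656 / 7455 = -40066.35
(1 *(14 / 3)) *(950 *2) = 8866.67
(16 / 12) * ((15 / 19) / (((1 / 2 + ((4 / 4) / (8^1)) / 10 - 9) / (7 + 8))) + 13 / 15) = -409148 / 580545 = -0.70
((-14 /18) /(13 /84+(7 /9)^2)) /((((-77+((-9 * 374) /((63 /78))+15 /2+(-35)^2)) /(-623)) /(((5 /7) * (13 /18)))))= -7937020 /72653741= -0.11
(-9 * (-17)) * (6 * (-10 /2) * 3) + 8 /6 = -41306 /3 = -13768.67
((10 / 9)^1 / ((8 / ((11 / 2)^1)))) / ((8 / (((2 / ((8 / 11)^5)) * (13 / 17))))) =115151465 / 160432128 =0.72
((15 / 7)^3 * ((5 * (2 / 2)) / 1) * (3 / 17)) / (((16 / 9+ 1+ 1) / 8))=18.39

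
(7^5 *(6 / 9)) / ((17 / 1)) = 33614 / 51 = 659.10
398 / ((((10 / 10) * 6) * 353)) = 199 / 1059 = 0.19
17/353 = 0.05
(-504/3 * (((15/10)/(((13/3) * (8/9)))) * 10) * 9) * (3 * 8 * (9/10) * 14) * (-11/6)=42436548/13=3264349.85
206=206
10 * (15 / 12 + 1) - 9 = 27 / 2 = 13.50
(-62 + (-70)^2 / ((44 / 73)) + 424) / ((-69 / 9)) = -280221 / 253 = -1107.59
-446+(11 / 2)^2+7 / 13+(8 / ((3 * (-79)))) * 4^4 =-5223563 / 12324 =-423.85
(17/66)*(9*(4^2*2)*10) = 741.82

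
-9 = -9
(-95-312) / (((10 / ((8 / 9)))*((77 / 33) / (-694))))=1129832 / 105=10760.30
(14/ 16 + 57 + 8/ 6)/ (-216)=-1421/ 5184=-0.27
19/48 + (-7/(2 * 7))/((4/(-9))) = 73/48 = 1.52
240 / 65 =48 / 13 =3.69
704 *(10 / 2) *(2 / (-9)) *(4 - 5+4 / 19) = 35200 / 57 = 617.54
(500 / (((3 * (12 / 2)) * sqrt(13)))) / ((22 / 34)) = 4250 * sqrt(13) / 1287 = 11.91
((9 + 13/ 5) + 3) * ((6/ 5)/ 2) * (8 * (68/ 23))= 119136/ 575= 207.19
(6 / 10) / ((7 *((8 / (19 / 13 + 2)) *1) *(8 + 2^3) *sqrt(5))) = 27 *sqrt(5) / 58240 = 0.00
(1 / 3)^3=1 / 27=0.04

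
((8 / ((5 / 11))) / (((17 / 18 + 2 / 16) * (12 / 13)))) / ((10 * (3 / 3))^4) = 39 / 21875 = 0.00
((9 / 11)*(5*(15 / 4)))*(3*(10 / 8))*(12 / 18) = 3375 / 88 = 38.35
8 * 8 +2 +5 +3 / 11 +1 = 795 / 11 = 72.27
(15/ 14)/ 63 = 5/ 294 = 0.02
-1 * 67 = -67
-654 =-654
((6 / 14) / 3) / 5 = 1 / 35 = 0.03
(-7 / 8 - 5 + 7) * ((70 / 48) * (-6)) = -315 / 32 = -9.84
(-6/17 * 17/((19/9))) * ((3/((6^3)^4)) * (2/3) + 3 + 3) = -17.05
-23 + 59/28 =-585/28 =-20.89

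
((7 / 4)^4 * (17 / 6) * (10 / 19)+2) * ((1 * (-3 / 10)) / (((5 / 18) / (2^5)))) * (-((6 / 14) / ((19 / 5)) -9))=-1240757811 / 252700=-4910.00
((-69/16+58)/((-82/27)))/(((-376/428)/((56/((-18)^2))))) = 643391/184992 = 3.48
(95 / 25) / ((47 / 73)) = 1387 / 235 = 5.90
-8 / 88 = -1 / 11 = -0.09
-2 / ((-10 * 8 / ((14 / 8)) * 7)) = 1 / 160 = 0.01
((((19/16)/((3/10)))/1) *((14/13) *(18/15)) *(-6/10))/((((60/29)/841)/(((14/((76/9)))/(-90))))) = 1195061/52000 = 22.98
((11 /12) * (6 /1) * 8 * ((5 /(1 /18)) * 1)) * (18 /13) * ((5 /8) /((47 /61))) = 2717550 /611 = 4447.71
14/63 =2/9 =0.22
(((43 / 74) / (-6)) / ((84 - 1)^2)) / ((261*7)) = -43 / 5588274132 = -0.00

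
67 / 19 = 3.53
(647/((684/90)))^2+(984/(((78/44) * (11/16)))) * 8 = 257297717/18772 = 13706.46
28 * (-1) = -28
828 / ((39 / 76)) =20976 / 13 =1613.54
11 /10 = 1.10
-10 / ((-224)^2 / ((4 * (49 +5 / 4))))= -1005 / 25088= -0.04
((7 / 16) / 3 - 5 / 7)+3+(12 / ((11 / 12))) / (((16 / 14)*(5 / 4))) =214279 / 18480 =11.60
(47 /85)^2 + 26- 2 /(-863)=164035367 /6235175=26.31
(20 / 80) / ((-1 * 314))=-1 / 1256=-0.00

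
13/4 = 3.25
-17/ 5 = -3.40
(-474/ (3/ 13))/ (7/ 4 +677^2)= -8216/ 1833323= -0.00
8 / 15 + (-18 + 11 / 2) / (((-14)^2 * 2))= 5897 / 11760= 0.50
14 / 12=7 / 6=1.17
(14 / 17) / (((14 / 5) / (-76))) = -380 / 17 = -22.35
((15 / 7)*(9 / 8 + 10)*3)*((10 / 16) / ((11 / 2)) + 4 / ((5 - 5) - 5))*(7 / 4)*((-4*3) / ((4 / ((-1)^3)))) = -362853 / 1408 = -257.71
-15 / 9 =-5 / 3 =-1.67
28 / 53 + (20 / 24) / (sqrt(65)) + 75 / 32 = sqrt(65) / 78 + 4871 / 1696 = 2.98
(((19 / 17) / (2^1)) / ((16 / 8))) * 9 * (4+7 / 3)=1083 / 68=15.93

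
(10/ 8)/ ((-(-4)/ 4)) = 5/ 4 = 1.25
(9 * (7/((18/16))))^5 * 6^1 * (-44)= -145393188864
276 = 276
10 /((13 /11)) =8.46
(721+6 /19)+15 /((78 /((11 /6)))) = 721.67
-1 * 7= -7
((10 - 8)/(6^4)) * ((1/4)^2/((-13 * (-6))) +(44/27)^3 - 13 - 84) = -758805311/5305906944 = -0.14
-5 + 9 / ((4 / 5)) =25 / 4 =6.25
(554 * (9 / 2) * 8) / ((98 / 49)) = 9972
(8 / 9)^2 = 64 / 81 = 0.79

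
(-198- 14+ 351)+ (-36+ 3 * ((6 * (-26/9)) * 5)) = -157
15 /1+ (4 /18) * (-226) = -317 /9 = -35.22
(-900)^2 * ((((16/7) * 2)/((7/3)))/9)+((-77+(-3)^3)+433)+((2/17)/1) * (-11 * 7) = 147146511/833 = 176646.47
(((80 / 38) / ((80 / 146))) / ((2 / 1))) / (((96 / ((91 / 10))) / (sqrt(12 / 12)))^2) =604513 / 35020800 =0.02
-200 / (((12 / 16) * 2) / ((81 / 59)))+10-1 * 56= -13514 / 59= -229.05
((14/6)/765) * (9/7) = 1/255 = 0.00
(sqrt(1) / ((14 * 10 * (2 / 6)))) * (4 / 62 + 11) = 147 / 620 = 0.24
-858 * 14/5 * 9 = -108108/5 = -21621.60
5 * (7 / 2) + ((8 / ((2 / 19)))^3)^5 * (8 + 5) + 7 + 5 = 423815886713270178847209291835 / 2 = 211907943356635089423604600000.00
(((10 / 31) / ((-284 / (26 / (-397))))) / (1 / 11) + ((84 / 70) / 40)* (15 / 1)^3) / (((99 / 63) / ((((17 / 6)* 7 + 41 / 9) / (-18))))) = -1087505952085 / 12456850032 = -87.30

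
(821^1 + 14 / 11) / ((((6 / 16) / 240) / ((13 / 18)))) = 4180800 / 11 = 380072.73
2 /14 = 1 /7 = 0.14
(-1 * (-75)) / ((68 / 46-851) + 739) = -1725 / 2542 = -0.68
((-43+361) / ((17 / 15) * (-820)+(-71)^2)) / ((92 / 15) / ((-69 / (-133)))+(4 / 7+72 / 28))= 30051 / 5814719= 0.01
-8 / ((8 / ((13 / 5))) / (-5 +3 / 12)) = 247 / 20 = 12.35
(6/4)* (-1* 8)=-12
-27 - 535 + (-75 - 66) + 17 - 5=-691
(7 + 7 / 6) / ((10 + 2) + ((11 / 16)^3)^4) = 6896136929411072 / 10142514446713779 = 0.68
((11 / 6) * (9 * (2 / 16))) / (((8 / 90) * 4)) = 1485 / 256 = 5.80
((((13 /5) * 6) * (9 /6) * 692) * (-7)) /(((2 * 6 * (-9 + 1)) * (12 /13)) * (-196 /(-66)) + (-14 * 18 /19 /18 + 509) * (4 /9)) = 384963579 /126565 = 3041.63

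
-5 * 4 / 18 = -10 / 9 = -1.11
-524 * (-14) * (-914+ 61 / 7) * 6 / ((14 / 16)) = -318776448 / 7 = -45539492.57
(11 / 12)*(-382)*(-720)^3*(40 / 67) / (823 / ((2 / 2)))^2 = 5227960320000 / 45381043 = 115201.41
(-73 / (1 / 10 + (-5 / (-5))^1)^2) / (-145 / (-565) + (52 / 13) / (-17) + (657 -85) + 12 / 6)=-2804660 / 26685219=-0.11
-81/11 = -7.36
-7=-7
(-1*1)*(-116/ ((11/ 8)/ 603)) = 559584/ 11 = 50871.27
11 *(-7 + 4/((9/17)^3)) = 160039/729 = 219.53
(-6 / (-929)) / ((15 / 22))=44 / 4645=0.01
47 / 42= 1.12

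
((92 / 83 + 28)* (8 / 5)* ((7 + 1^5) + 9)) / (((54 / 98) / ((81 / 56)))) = 862512 / 415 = 2078.34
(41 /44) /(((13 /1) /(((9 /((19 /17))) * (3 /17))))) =0.10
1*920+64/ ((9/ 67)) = 1396.44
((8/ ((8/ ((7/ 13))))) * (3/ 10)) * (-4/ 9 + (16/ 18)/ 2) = 0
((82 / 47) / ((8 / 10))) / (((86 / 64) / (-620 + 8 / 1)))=-993.25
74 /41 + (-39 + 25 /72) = -108775 /2952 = -36.85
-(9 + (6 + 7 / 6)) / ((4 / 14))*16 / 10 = -1358 / 15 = -90.53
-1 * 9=-9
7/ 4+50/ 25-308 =-1217/ 4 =-304.25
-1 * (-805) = 805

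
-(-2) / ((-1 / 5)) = -10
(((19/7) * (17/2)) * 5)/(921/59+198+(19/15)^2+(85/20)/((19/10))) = 407343375/767853709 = 0.53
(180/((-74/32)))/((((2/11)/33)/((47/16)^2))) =-36084015/296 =-121905.46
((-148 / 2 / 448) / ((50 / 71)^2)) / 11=-186517 / 6160000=-0.03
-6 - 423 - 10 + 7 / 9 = -3944 / 9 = -438.22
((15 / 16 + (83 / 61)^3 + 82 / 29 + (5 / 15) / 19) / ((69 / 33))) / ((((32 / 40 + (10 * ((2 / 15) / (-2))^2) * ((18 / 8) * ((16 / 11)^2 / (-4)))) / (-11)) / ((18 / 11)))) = -755285588283435 / 10401533250208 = -72.61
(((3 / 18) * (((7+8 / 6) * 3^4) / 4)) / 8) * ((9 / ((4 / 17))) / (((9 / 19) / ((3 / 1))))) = 218025 / 256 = 851.66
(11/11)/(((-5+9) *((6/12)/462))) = 231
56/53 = 1.06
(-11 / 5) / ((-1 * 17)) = 11 / 85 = 0.13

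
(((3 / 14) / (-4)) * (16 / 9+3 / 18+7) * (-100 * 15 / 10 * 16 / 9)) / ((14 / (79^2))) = 3588575 / 63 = 56961.51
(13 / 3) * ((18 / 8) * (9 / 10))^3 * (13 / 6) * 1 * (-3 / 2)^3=-269440587 / 1024000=-263.13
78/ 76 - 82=-3077/ 38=-80.97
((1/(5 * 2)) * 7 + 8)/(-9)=-29/30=-0.97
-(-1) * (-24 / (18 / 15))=-20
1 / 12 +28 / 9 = 115 / 36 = 3.19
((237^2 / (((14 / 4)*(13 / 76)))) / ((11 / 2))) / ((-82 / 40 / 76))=-25954571520 / 41041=-632405.92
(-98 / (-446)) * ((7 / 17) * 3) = 1029 / 3791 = 0.27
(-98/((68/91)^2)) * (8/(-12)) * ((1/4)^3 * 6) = 405769/36992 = 10.97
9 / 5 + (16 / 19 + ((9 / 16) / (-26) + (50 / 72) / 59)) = 55237891 / 20985120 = 2.63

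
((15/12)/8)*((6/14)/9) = 5/672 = 0.01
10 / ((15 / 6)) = 4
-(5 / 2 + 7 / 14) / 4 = -3 / 4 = -0.75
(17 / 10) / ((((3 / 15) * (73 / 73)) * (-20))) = -17 / 40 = -0.42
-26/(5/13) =-338/5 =-67.60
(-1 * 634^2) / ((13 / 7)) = -2813692 / 13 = -216437.85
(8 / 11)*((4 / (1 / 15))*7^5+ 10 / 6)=24202120 / 33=733397.58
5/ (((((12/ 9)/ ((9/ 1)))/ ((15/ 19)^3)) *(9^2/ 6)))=16875/ 13718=1.23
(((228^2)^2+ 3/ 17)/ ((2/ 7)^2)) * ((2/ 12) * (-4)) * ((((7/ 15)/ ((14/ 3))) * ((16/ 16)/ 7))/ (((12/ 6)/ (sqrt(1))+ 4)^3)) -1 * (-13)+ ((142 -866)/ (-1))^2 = -13739246267/ 14688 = -935406.20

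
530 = 530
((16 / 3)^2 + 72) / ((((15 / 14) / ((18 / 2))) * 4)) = 3164 / 15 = 210.93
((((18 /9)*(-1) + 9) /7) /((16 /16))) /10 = 1 /10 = 0.10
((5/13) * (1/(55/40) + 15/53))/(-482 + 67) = -589/629057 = -0.00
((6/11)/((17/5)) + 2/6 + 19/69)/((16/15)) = 12405/17204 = 0.72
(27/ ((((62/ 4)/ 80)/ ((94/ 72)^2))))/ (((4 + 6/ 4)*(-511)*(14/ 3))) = -22090/ 1219757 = -0.02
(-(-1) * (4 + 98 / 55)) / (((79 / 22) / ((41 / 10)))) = 13038 / 1975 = 6.60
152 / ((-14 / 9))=-684 / 7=-97.71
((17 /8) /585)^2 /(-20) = -289 /438048000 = -0.00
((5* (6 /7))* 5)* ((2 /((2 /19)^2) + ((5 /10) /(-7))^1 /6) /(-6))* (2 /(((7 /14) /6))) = -758050 /49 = -15470.41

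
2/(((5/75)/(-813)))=-24390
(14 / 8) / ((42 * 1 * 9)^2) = 1 / 81648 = 0.00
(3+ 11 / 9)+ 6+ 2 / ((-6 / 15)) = 47 / 9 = 5.22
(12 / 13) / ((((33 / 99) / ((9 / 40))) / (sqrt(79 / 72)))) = 27 * sqrt(158) / 520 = 0.65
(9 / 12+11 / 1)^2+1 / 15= 33151 / 240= 138.13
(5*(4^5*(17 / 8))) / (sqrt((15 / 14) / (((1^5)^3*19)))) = 2176*sqrt(3990) / 3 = 45816.73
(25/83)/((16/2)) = 25/664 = 0.04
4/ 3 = 1.33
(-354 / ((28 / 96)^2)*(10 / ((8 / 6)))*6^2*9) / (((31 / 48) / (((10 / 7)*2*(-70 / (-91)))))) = -4756672512000 / 138229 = -34411538.19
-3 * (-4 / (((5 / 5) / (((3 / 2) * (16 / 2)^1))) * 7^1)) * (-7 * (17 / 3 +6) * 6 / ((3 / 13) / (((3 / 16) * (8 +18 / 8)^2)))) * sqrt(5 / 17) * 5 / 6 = -388875.81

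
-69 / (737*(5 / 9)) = -621 / 3685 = -0.17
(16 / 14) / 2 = 4 / 7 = 0.57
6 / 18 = 0.33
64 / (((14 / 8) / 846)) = 216576 / 7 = 30939.43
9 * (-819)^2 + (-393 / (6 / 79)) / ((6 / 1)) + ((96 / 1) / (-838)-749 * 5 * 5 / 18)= 91031128345 / 15084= 6034946.19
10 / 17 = 0.59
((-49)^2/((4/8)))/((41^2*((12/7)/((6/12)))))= 0.83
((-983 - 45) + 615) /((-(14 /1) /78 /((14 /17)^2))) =450996 /289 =1560.54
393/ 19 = 20.68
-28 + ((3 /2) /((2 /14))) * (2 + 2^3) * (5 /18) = 1.17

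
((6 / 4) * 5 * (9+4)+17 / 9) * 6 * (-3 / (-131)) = 13.66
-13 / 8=-1.62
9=9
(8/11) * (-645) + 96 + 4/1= -4060/11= -369.09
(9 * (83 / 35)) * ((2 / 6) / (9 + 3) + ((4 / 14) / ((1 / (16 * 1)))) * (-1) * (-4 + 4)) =83 / 140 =0.59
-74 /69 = -1.07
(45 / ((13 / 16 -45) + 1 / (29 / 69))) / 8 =-2610 / 19399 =-0.13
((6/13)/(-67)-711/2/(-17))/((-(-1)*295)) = 619077/8736130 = 0.07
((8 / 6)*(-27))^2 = 1296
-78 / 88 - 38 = -1711 / 44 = -38.89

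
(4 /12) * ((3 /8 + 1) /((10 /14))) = 77 /120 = 0.64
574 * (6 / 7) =492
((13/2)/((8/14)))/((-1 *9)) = -91/72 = -1.26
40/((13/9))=360/13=27.69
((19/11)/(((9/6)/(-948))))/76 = -158/11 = -14.36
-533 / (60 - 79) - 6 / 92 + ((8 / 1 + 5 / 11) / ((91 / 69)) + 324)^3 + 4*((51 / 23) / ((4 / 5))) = 31621029734785071505 / 876624622874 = 36071345.60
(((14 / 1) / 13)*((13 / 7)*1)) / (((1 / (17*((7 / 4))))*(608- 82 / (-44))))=1309 / 13417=0.10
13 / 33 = 0.39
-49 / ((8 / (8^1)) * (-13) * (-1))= -49 / 13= -3.77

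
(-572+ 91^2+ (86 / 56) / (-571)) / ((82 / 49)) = 862760143 / 187288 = 4606.60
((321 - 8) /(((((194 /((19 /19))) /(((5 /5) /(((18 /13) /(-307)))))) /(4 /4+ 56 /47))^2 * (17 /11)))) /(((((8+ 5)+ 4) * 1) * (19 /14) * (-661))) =-4072611354040229 /48884040301124088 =-0.08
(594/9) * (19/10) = 627/5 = 125.40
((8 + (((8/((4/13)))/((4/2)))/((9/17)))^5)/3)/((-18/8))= -2108733749972/1594323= -1322651.53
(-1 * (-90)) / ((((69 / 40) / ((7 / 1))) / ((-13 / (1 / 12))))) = -1310400 / 23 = -56973.91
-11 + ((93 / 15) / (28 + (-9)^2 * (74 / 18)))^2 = -35837314 / 3258025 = -11.00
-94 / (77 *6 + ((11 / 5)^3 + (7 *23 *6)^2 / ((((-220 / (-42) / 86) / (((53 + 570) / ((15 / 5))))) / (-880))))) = 11750 / 349976425116919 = 0.00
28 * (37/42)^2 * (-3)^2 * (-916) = -1254004/7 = -179143.43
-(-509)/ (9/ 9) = 509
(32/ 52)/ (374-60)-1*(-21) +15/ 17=759320/ 34697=21.88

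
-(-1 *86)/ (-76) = -43/ 38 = -1.13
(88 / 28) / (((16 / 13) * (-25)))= -143 / 1400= -0.10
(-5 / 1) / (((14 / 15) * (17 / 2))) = -75 / 119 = -0.63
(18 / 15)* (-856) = -5136 / 5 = -1027.20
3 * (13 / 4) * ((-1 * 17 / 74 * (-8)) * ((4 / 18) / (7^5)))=442 / 1865577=0.00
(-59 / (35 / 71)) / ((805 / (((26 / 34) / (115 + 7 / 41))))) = -2232737 / 2261719950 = -0.00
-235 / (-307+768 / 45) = 3525 / 4349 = 0.81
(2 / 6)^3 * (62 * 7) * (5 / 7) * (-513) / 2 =-2945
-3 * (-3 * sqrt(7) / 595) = 9 * sqrt(7) / 595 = 0.04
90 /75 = 6 /5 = 1.20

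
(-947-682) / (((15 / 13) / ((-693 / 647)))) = 4891887 / 3235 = 1512.18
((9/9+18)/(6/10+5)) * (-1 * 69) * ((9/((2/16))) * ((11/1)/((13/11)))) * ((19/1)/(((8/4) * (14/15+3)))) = -2034442575/5369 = -378923.93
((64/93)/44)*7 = 112/1023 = 0.11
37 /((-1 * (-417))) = 37 /417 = 0.09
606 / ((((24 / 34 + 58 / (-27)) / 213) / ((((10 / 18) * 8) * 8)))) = -1053276480 / 331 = -3182104.17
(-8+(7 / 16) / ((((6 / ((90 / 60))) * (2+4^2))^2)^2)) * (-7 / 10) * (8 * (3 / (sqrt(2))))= 95.04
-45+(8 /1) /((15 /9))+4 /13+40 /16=-4861 /130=-37.39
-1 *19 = -19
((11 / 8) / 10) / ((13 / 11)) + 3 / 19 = 5419 / 19760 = 0.27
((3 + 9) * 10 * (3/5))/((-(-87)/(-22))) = -18.21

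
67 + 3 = 70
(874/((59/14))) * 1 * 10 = 122360/59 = 2073.90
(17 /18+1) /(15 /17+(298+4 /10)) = 2975 /457902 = 0.01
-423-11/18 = -7625/18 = -423.61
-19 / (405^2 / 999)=-703 / 6075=-0.12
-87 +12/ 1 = -75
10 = 10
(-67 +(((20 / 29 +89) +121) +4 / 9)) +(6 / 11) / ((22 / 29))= 4574606 / 31581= 144.85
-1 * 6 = -6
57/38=3/2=1.50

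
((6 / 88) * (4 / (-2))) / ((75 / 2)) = -0.00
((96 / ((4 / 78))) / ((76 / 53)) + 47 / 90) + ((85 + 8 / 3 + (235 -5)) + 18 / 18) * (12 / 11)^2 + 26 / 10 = 349230059 / 206910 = 1687.84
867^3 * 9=5865429267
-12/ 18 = -2/ 3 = -0.67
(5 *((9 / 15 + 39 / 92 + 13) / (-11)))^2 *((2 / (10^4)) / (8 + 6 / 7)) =291307807 / 317484640000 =0.00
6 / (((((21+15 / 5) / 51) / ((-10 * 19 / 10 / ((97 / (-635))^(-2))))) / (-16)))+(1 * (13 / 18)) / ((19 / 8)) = 6257215264 / 68951475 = 90.75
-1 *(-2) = 2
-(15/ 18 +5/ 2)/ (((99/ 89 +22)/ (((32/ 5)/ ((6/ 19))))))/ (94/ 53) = -1.65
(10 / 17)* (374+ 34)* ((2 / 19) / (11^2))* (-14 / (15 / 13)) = -5824 / 2299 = -2.53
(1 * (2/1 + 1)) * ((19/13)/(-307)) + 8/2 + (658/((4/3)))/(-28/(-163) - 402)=2.76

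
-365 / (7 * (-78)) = 365 / 546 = 0.67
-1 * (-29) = 29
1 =1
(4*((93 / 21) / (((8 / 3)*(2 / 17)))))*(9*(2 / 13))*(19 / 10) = 270351 / 1820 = 148.54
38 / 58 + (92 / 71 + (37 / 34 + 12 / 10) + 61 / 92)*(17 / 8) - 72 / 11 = 3.13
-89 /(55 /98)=-8722 /55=-158.58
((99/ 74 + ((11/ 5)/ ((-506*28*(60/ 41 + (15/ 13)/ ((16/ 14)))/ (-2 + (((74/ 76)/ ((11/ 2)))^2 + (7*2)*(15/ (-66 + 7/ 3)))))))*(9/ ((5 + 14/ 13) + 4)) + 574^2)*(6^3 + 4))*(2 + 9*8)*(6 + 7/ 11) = 595054632598059437638444/ 16716552493795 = 35596731611.91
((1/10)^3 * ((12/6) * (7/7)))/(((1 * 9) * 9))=0.00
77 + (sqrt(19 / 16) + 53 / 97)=sqrt(19) / 4 + 7522 / 97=78.64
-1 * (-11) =11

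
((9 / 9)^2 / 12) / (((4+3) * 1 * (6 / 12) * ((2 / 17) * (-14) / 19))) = -323 / 1176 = -0.27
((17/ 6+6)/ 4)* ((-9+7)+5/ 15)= -265/ 72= -3.68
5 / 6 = 0.83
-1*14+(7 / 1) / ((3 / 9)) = 7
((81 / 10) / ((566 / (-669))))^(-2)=32035600 / 2936447721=0.01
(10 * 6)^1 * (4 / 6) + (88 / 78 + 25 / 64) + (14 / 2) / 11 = 1157413 / 27456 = 42.16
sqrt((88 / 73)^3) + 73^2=176*sqrt(1606) / 5329 + 5329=5330.32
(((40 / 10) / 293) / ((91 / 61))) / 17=244 / 453271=0.00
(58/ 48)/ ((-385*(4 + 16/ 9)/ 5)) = -87/ 32032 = -0.00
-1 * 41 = -41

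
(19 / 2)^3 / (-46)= -6859 / 368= -18.64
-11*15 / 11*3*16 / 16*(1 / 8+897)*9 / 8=-2906685 / 64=-45416.95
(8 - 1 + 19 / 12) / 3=103 / 36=2.86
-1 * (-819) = 819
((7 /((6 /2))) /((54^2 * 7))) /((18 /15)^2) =25 /314928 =0.00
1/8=0.12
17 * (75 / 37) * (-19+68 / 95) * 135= -59796225 / 703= -85058.64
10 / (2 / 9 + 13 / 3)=90 / 41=2.20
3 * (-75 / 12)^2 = 1875 / 16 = 117.19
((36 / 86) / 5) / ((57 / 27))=162 / 4085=0.04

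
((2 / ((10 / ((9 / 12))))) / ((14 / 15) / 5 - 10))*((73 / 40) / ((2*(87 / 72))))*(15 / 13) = -29565 / 2219776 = -0.01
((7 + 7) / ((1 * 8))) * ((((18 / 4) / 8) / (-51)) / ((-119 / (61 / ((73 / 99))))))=18117 / 1350208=0.01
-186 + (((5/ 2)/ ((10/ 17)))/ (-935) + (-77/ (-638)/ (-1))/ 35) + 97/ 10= -224969/ 1276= -176.31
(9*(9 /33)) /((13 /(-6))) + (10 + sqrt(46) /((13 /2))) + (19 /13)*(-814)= -168858 /143 + 2*sqrt(46) /13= -1179.78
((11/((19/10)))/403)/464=55/1776424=0.00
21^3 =9261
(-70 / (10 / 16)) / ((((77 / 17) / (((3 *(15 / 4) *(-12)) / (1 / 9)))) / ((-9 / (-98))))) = 1487160 / 539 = 2759.11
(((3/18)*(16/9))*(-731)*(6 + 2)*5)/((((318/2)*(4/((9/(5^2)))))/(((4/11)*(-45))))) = 80.25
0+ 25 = 25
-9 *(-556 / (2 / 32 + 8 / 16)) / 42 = 4448 / 21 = 211.81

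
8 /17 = 0.47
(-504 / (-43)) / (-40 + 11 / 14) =-784 / 2623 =-0.30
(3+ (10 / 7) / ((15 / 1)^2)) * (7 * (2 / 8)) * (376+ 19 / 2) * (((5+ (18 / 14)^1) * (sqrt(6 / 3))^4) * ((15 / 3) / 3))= 5354338 / 63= 84989.49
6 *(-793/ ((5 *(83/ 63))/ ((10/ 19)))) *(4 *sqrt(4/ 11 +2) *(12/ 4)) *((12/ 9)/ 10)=-4796064 *sqrt(286)/ 86735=-935.13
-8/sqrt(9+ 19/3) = -4 *sqrt(138)/23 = -2.04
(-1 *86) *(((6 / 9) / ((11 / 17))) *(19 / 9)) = -55556 / 297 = -187.06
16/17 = 0.94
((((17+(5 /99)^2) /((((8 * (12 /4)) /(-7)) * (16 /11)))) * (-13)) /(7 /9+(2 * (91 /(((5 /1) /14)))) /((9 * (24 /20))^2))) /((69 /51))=55241823 /8678912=6.37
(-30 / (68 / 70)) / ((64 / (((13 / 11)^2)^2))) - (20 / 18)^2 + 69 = 86221963987 / 1290282048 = 66.82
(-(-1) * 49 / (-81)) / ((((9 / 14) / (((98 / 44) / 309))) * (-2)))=16807 / 4955742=0.00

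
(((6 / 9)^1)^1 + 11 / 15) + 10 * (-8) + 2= -383 / 5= -76.60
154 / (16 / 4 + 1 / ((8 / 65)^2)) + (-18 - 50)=-294852 / 4481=-65.80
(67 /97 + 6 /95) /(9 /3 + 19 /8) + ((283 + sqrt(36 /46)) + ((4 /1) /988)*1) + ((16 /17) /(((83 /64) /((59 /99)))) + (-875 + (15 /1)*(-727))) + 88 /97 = -8271758094147458 /719563881465 + 3*sqrt(46) /23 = -11494.63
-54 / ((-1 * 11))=54 / 11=4.91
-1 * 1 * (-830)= 830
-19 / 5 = -3.80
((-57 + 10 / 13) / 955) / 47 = -731 / 583505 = -0.00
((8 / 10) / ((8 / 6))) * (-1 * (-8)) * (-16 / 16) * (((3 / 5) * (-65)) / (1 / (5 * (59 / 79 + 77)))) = 5748912 / 79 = 72771.04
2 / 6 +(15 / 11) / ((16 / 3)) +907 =479207 / 528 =907.59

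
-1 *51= -51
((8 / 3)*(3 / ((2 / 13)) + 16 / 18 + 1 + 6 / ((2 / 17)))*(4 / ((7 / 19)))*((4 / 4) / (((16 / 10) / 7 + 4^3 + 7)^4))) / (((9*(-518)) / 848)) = -5143514320000 / 347293865144957391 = -0.00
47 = 47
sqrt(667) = 25.83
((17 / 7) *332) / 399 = 5644 / 2793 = 2.02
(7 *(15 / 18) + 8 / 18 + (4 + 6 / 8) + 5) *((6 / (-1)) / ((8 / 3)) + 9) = 1731 / 16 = 108.19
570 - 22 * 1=548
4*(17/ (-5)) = -13.60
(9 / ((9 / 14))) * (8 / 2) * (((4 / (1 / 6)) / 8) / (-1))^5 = -13608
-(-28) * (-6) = -168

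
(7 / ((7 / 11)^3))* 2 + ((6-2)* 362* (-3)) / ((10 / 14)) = -1476682 / 245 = -6027.27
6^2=36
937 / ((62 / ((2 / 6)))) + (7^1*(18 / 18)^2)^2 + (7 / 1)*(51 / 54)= 16921 / 279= 60.65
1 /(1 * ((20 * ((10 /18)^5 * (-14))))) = -59049 /875000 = -0.07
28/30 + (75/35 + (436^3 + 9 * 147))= 8702734118/105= 82883182.08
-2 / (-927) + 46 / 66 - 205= -2083256 / 10197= -204.30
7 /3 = 2.33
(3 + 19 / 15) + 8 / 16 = 143 / 30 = 4.77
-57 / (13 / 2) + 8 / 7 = -694 / 91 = -7.63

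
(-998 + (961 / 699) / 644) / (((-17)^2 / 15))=-2246273635 / 43365028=-51.80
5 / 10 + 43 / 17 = 103 / 34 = 3.03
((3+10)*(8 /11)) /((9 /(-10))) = -10.51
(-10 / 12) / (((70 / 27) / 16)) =-36 / 7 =-5.14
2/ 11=0.18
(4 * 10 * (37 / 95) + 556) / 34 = 5430 / 323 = 16.81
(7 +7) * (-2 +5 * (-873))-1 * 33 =-61171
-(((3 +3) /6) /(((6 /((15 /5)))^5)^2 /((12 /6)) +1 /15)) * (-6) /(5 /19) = 342 /7681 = 0.04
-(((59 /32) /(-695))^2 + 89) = -44020969881 /494617600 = -89.00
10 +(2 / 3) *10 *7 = 56.67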